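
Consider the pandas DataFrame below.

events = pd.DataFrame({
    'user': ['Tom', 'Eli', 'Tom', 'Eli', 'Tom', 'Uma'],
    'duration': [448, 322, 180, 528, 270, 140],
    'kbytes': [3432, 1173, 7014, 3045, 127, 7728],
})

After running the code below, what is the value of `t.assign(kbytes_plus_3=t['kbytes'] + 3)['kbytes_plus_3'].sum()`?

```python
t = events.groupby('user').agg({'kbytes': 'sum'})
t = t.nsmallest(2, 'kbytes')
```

11952

group by user, sum of kbytes:
      kbytes
user        
Eli     4218
Tom    10573
Uma     7728
take 2 rows with smallest kbytes:
      kbytes
user        
Eli     4218
Uma     7728
add column kbytes_plus_3 = t['kbytes'] + 3:
      kbytes  kbytes_plus_3
user                       
Eli     4218           4221
Uma     7728           7731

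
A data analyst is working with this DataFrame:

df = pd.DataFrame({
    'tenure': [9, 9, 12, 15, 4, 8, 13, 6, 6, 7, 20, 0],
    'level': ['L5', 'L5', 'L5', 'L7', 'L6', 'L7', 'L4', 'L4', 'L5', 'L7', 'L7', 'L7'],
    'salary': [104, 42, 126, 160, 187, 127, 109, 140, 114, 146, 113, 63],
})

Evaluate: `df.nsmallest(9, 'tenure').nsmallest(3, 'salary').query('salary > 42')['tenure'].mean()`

4.5

take 9 rows with smallest tenure:
    tenure level  salary
11       0    L7      63
4        4    L6     187
7        6    L4     140
8        6    L5     114
9        7    L7     146
5        8    L7     127
0        9    L5     104
1        9    L5      42
2       12    L5     126
take 3 rows with smallest salary:
    tenure level  salary
1        9    L5      42
11       0    L7      63
0        9    L5     104
filter rows where salary > 42:
    tenure level  salary
11       0    L7      63
0        9    L5     104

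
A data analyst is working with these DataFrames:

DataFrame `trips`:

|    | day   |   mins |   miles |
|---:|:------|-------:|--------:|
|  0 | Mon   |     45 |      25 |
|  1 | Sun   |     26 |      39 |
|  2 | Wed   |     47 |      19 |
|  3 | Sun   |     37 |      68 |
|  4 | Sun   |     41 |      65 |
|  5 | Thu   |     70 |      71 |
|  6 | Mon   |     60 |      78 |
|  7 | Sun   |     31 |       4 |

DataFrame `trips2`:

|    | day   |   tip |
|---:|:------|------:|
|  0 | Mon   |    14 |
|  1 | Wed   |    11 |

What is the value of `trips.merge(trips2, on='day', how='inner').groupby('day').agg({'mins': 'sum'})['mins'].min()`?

47

merge on 'day' (how='inner') → 3 rows:
   day  mins  miles  tip
0  Mon    45     25   14
1  Wed    47     19   11
2  Mon    60     78   14
group by day, sum of mins:
     mins
day      
Mon   105
Wed    47
Then the min of column 'mins': 47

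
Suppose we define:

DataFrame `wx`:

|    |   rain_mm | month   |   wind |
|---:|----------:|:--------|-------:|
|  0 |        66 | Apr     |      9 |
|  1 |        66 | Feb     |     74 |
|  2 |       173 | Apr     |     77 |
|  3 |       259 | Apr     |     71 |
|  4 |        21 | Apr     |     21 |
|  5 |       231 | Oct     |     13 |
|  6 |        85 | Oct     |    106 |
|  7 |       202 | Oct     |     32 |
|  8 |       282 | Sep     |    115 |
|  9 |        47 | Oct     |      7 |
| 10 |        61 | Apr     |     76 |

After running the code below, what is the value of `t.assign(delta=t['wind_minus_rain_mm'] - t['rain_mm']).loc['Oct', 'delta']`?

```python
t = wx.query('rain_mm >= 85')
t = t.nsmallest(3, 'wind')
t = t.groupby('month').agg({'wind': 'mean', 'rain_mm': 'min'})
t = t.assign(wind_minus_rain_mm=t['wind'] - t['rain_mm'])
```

filter rows where rain_mm >= 85:
   rain_mm month  wind
2      173   Apr    77
3      259   Apr    71
5      231   Oct    13
6       85   Oct   106
7      202   Oct    32
8      282   Sep   115
take 3 rows with smallest wind:
   rain_mm month  wind
5      231   Oct    13
7      202   Oct    32
3      259   Apr    71
group by month: mean(wind), min(rain_mm):
       wind  rain_mm
month               
Apr    71.0      259
Oct    22.5      202
add column wind_minus_rain_mm = t['wind'] - t['rain_mm']:
       wind  rain_mm  wind_minus_rain_mm
month                                   
Apr    71.0      259              -188.0
Oct    22.5      202              -179.5
add column delta = t['wind_minus_rain_mm'] - t['rain_mm']:
       wind  rain_mm  wind_minus_rain_mm  delta
month                                          
Apr    71.0      259              -188.0 -447.0
Oct    22.5      202              -179.5 -381.5

-381.5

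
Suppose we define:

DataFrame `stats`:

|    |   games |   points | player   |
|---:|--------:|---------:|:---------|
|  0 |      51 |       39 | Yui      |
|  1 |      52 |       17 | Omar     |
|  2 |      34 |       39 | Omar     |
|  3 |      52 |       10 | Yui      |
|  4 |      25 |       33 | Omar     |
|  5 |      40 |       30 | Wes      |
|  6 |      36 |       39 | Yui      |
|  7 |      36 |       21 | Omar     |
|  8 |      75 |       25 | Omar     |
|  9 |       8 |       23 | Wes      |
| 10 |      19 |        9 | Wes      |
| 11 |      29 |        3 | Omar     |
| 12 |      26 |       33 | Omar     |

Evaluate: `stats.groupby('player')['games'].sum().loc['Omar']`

277

group by player, sum of games:
player
Omar    277
Wes      67
Yui     139
Name: games, dtype: int64
Hence 277.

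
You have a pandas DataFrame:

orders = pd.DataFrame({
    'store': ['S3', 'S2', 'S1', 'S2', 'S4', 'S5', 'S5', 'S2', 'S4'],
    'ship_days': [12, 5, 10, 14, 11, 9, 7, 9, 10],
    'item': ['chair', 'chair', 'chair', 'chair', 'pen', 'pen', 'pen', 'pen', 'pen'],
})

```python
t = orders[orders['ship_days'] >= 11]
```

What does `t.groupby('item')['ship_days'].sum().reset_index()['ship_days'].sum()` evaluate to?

filter rows where ship_days >= 11:
  store  ship_days   item
0    S3         12  chair
3    S2         14  chair
4    S4         11    pen
group by item, sum of ship_days:
item
chair    26
pen      11
Name: ship_days, dtype: int64
reset_index():
    item  ship_days
0  chair         26
1    pen         11

37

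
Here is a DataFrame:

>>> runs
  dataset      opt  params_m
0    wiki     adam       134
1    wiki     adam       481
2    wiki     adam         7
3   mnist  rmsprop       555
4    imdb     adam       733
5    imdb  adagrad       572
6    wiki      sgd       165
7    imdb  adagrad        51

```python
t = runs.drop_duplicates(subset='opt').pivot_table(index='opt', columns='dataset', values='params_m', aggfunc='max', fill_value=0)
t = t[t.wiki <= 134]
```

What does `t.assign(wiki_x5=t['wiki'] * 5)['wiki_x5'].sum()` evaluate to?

drop duplicate opt (keep=first):
  dataset      opt  params_m
0    wiki     adam       134
3   mnist  rmsprop       555
5    imdb  adagrad       572
6    wiki      sgd       165
pivot: rows=opt, cols=dataset, max(params_m):
dataset  imdb  mnist  wiki
opt                       
adagrad   572      0     0
adam        0      0   134
rmsprop     0    555     0
sgd         0      0   165
filter rows where wiki <= 134:
dataset  imdb  mnist  wiki
opt                       
adagrad   572      0     0
adam        0      0   134
rmsprop     0    555     0
add column wiki_x5 = t['wiki'] * 5:
dataset  imdb  mnist  wiki  wiki_x5
opt                                
adagrad   572      0     0        0
adam        0      0   134      670
rmsprop     0    555     0        0
Finally, sum of column 'wiki_x5' = 670.

670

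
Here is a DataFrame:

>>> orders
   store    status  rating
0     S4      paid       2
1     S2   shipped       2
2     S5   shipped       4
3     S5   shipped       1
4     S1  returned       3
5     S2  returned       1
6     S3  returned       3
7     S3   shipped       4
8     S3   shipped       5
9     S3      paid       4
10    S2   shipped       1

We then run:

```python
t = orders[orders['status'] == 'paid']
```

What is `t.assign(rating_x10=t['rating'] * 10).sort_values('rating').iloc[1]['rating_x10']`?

40

filter rows where status == 'paid':
  store status  rating
0    S4   paid       2
9    S3   paid       4
add column rating_x10 = t['rating'] * 10:
  store status  rating  rating_x10
0    S4   paid       2          20
9    S3   paid       4          40
sort by rating:
  store status  rating  rating_x10
0    S4   paid       2          20
9    S3   paid       4          40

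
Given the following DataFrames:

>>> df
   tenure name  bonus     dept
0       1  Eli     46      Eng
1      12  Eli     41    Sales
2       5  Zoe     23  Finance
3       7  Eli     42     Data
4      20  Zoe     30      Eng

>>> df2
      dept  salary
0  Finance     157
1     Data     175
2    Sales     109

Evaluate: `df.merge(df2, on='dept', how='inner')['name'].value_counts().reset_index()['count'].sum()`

merge on 'dept' (how='inner') → 3 rows:
   tenure name  bonus     dept  salary
0      12  Eli     41    Sales     109
1       5  Zoe     23  Finance     157
2       7  Eli     42     Data     175
value_counts of name:
name
Eli    2
Zoe    1
Name: count, dtype: int64
reset_index():
  name  count
0  Eli      2
1  Zoe      1
Finally, sum of column 'count' = 3.

3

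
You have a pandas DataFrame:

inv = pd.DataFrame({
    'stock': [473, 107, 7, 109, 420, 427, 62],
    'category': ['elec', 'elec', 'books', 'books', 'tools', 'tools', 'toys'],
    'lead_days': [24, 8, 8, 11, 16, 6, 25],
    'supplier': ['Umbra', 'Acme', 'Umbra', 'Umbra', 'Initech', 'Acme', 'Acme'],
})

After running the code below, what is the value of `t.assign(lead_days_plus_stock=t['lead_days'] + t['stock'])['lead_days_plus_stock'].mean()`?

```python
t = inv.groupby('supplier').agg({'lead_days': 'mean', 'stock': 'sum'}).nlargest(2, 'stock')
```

606.166666667

group by supplier: mean(lead_days), sum(stock):
          lead_days  stock
supplier                  
Acme      13.000000    596
Initech   16.000000    420
Umbra     14.333333    589
take 2 rows with largest stock:
          lead_days  stock
supplier                  
Acme      13.000000    596
Umbra     14.333333    589
add column lead_days_plus_stock = t['lead_days'] + t['stock']:
          lead_days  stock  lead_days_plus_stock
supplier                                        
Acme      13.000000    596            609.000000
Umbra     14.333333    589            603.333333
Finally, mean of column 'lead_days_plus_stock' = 606.166666667.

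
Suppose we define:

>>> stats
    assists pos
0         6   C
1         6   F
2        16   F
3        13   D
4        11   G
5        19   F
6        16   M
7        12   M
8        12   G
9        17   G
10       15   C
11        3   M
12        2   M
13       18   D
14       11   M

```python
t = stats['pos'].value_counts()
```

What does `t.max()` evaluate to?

value_counts of pos:
pos
M    5
F    3
G    3
C    2
D    2
Name: count, dtype: int64
Finally, max of the resulting series = 5.

5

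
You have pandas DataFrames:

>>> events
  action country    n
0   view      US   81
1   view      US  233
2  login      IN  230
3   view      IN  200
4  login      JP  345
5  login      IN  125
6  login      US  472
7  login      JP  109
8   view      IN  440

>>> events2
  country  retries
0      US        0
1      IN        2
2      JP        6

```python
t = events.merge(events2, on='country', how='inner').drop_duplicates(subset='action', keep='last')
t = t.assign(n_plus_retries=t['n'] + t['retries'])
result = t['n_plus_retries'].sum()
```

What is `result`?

557

merge on 'country' (how='inner') → 9 rows:
  action country    n  retries
0   view      US   81        0
1   view      US  233        0
2  login      IN  230        2
3   view      IN  200        2
4  login      JP  345        6
5  login      IN  125        2
6  login      US  472        0
7  login      JP  109        6
8   view      IN  440        2
drop duplicate action (keep=last):
  action country    n  retries
7  login      JP  109        6
8   view      IN  440        2
add column n_plus_retries = t['n'] + t['retries']:
  action country    n  retries  n_plus_retries
7  login      JP  109        6             115
8   view      IN  440        2             442
The sum of column 'n_plus_retries' is 557.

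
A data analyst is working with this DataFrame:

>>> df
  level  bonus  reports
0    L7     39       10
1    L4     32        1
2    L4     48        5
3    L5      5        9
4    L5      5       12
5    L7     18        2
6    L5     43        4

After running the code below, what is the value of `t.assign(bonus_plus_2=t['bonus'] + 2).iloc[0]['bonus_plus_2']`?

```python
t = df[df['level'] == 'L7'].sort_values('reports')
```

20

filter rows where level == 'L7':
  level  bonus  reports
0    L7     39       10
5    L7     18        2
sort by reports:
  level  bonus  reports
5    L7     18        2
0    L7     39       10
add column bonus_plus_2 = t['bonus'] + 2:
  level  bonus  reports  bonus_plus_2
5    L7     18        2            20
0    L7     39       10            41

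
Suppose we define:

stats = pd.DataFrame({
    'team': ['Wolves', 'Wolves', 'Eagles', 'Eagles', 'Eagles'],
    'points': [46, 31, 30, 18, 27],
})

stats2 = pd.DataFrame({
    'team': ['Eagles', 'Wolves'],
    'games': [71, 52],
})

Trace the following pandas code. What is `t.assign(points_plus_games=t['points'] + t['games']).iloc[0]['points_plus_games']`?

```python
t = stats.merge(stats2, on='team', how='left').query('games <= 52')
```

merge on 'team' (how='left') → 5 rows:
     team  points  games
0  Wolves      46     52
1  Wolves      31     52
2  Eagles      30     71
3  Eagles      18     71
4  Eagles      27     71
filter rows where games <= 52:
     team  points  games
0  Wolves      46     52
1  Wolves      31     52
add column points_plus_games = t['points'] + t['games']:
     team  points  games  points_plus_games
0  Wolves      46     52                 98
1  Wolves      31     52                 83
Hence 98.

98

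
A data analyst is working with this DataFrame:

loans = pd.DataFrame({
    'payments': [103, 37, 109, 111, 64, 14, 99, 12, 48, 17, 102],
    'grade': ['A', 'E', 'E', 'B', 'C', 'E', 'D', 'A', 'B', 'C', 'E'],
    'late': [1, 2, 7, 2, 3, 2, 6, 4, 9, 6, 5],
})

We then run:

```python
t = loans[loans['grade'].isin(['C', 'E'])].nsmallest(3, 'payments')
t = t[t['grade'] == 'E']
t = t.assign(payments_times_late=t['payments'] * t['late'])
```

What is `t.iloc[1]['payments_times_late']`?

74

filter rows where grade in ['C', 'E']:
    payments grade  late
1         37     E     2
2        109     E     7
4         64     C     3
5         14     E     2
9         17     C     6
10       102     E     5
take 3 rows with smallest payments:
   payments grade  late
5        14     E     2
9        17     C     6
1        37     E     2
filter rows where grade == 'E':
   payments grade  late
5        14     E     2
1        37     E     2
add column payments_times_late = t['payments'] * t['late']:
   payments grade  late  payments_times_late
5        14     E     2                   28
1        37     E     2                   74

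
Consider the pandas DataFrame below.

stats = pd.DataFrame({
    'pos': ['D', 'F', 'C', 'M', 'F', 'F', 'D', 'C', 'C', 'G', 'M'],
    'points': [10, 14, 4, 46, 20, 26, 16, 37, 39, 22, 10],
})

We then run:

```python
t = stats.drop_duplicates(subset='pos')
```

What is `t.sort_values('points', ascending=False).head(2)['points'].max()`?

drop duplicate pos (keep=first):
  pos  points
0   D      10
1   F      14
2   C       4
3   M      46
9   G      22
sort by points descending:
  pos  points
3   M      46
9   G      22
1   F      14
0   D      10
2   C       4
take first 2 rows:
  pos  points
3   M      46
9   G      22
The max of column 'points' is 46.

46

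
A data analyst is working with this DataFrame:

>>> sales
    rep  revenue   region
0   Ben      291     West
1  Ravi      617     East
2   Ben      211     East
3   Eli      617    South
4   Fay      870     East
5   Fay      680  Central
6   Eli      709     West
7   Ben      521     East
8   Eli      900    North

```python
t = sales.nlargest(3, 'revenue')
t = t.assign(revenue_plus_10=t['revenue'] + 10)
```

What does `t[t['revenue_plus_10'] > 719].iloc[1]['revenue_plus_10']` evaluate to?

880

take 3 rows with largest revenue:
   rep  revenue region
8  Eli      900  North
4  Fay      870   East
6  Eli      709   West
add column revenue_plus_10 = t['revenue'] + 10:
   rep  revenue region  revenue_plus_10
8  Eli      900  North              910
4  Fay      870   East              880
6  Eli      709   West              719
filter rows where revenue_plus_10 > 719:
   rep  revenue region  revenue_plus_10
8  Eli      900  North              910
4  Fay      870   East              880
Hence 880.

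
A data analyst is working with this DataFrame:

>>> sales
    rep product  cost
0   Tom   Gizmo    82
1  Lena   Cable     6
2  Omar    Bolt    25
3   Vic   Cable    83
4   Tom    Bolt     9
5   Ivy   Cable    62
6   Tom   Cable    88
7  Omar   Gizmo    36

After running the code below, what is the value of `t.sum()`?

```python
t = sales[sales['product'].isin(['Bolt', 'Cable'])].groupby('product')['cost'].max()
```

113

filter rows where product in ['Bolt', 'Cable']:
    rep product  cost
1  Lena   Cable     6
2  Omar    Bolt    25
3   Vic   Cable    83
4   Tom    Bolt     9
5   Ivy   Cable    62
6   Tom   Cable    88
group by product, max of cost:
product
Bolt     25
Cable    88
Name: cost, dtype: int64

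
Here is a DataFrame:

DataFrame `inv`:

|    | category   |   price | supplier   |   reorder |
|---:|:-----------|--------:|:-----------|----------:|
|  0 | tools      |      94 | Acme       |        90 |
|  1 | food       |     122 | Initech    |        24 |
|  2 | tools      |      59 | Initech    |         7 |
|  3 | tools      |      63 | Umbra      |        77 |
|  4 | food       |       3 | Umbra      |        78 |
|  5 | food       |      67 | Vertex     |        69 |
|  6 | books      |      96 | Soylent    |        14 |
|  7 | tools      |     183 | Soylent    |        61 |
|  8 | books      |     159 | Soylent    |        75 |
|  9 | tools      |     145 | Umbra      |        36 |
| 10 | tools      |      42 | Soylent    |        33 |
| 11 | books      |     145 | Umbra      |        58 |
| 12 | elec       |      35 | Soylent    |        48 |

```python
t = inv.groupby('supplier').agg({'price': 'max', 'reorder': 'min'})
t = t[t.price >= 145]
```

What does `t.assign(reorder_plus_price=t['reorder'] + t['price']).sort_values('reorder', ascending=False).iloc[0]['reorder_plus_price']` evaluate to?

181

group by supplier: max(price), min(reorder):
          price  reorder
supplier                
Acme         94       90
Initech     122        7
Soylent     183       14
Umbra       145       36
Vertex       67       69
filter rows where price >= 145:
          price  reorder
supplier                
Soylent     183       14
Umbra       145       36
add column reorder_plus_price = t['reorder'] + t['price']:
          price  reorder  reorder_plus_price
supplier                                    
Soylent     183       14                 197
Umbra       145       36                 181
sort by reorder descending:
          price  reorder  reorder_plus_price
supplier                                    
Umbra       145       36                 181
Soylent     183       14                 197
So iloc[0]['reorder_plus_price'] = 181.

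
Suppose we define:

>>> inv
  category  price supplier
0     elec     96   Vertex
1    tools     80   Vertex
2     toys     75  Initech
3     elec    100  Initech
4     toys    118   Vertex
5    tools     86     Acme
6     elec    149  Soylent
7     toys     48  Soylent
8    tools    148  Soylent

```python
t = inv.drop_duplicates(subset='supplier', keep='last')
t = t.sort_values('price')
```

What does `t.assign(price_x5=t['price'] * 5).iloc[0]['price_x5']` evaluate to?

drop duplicate supplier (keep=last):
  category  price supplier
3     elec    100  Initech
4     toys    118   Vertex
5    tools     86     Acme
8    tools    148  Soylent
sort by price:
  category  price supplier
5    tools     86     Acme
3     elec    100  Initech
4     toys    118   Vertex
8    tools    148  Soylent
add column price_x5 = t['price'] * 5:
  category  price supplier  price_x5
5    tools     86     Acme       430
3     elec    100  Initech       500
4     toys    118   Vertex       590
8    tools    148  Soylent       740

430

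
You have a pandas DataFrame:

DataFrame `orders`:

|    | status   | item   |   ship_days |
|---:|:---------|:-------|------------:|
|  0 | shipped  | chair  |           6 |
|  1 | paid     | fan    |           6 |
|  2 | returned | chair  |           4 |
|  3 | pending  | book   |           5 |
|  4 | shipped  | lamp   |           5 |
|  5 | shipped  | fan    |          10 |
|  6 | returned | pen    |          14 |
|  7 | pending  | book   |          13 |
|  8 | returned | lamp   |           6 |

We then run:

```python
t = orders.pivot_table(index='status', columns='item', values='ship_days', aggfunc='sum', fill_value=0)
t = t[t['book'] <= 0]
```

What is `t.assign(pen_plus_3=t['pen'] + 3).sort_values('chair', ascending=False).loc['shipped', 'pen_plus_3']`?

pivot: rows=status, cols=item, sum(ship_days):
item      book  chair  fan  lamp  pen
status                               
paid         0      0    6     0    0
pending     18      0    0     0    0
returned     0      4    0     6   14
shipped      0      6   10     5    0
filter rows where book <= 0:
item      book  chair  fan  lamp  pen
status                               
paid         0      0    6     0    0
returned     0      4    0     6   14
shipped      0      6   10     5    0
add column pen_plus_3 = t['pen'] + 3:
item      book  chair  fan  lamp  pen  pen_plus_3
status                                           
paid         0      0    6     0    0           3
returned     0      4    0     6   14          17
shipped      0      6   10     5    0           3
sort by chair descending:
item      book  chair  fan  lamp  pen  pen_plus_3
status                                           
shipped      0      6   10     5    0           3
returned     0      4    0     6   14          17
paid         0      0    6     0    0           3

3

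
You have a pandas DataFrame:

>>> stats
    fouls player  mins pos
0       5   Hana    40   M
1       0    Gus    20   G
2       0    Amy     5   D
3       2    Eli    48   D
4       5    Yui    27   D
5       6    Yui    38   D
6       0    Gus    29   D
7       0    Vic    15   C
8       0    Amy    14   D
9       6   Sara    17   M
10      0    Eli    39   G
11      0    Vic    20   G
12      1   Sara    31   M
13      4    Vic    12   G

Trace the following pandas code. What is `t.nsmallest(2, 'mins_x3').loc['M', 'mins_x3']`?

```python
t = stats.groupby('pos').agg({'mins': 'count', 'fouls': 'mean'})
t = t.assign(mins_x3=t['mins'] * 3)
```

group by pos: count(mins), mean(fouls):
     mins     fouls
pos                
C       1  0.000000
D       6  2.166667
G       4  1.000000
M       3  4.000000
add column mins_x3 = t['mins'] * 3:
     mins     fouls  mins_x3
pos                         
C       1  0.000000        3
D       6  2.166667       18
G       4  1.000000       12
M       3  4.000000        9
take 2 rows with smallest mins_x3:
     mins  fouls  mins_x3
pos                      
C       1    0.0        3
M       3    4.0        9
Reading off the value at row 'M', column 'mins_x3', we get 9.

9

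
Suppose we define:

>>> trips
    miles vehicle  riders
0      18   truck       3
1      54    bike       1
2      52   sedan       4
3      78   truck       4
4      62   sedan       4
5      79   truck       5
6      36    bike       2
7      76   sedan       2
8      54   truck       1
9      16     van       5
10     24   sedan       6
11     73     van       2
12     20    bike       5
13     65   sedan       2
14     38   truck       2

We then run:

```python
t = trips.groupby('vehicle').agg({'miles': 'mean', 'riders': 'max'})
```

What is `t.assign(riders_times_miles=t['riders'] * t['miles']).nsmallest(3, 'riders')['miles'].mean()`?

group by vehicle: mean(miles), max(riders):
             miles  riders
vehicle                   
bike     36.666667       5
sedan    55.800000       6
truck    53.400000       5
van      44.500000       5
add column riders_times_miles = t['riders'] * t['miles']:
             miles  riders  riders_times_miles
vehicle                                       
bike     36.666667       5          183.333333
sedan    55.800000       6          334.800000
truck    53.400000       5          267.000000
van      44.500000       5          222.500000
take 3 rows with smallest riders:
             miles  riders  riders_times_miles
vehicle                                       
bike     36.666667       5          183.333333
truck    53.400000       5          267.000000
van      44.500000       5          222.500000

44.8555555556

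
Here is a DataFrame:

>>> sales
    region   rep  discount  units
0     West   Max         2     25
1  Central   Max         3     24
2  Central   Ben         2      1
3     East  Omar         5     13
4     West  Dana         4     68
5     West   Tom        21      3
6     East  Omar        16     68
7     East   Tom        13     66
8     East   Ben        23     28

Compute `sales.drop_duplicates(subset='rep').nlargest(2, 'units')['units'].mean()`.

46.5

drop duplicate rep (keep=first):
    region   rep  discount  units
0     West   Max         2     25
2  Central   Ben         2      1
3     East  Omar         5     13
4     West  Dana         4     68
5     West   Tom        21      3
take 2 rows with largest units:
  region   rep  discount  units
4   West  Dana         4     68
0   West   Max         2     25
Then the mean of column 'units': 46.5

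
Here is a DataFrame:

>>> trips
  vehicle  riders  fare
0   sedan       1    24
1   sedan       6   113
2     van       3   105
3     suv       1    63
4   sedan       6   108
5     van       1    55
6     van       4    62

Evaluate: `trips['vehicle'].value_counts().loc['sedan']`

value_counts of vehicle:
vehicle
sedan    3
van      3
suv      1
Name: count, dtype: int64

3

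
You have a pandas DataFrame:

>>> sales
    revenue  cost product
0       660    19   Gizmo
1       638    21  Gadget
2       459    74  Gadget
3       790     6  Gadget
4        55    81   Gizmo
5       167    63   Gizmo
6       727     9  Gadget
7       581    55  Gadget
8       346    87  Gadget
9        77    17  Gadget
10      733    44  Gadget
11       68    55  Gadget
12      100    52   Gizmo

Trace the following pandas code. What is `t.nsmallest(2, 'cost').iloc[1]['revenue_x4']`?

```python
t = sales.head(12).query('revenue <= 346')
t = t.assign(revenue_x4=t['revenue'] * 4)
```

272

take first 12 rows:
    revenue  cost product
0       660    19   Gizmo
1       638    21  Gadget
2       459    74  Gadget
3       790     6  Gadget
4        55    81   Gizmo
5       167    63   Gizmo
6       727     9  Gadget
7       581    55  Gadget
8       346    87  Gadget
9        77    17  Gadget
10      733    44  Gadget
11       68    55  Gadget
filter rows where revenue <= 346:
    revenue  cost product
4        55    81   Gizmo
5       167    63   Gizmo
8       346    87  Gadget
9        77    17  Gadget
11       68    55  Gadget
add column revenue_x4 = t['revenue'] * 4:
    revenue  cost product  revenue_x4
4        55    81   Gizmo         220
5       167    63   Gizmo         668
8       346    87  Gadget        1384
9        77    17  Gadget         308
11       68    55  Gadget         272
take 2 rows with smallest cost:
    revenue  cost product  revenue_x4
9        77    17  Gadget         308
11       68    55  Gadget         272
Then the value at position 1, column 'revenue_x4': 272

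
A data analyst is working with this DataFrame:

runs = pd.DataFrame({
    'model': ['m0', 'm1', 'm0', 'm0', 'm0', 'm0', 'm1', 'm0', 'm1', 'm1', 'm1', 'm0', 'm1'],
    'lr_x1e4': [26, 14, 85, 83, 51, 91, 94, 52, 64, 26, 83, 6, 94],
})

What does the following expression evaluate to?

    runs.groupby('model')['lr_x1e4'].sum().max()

394

group by model, sum of lr_x1e4:
model
m0    394
m1    375
Name: lr_x1e4, dtype: int64
Reading off the max of the resulting series, we get 394.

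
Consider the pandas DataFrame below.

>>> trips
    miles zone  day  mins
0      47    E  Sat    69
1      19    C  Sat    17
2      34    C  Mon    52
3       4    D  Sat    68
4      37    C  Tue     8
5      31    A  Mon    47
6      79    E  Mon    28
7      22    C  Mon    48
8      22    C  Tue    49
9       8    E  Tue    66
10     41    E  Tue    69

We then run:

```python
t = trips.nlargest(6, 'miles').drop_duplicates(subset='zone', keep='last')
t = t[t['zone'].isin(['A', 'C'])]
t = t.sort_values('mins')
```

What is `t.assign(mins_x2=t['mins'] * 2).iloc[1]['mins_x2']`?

take 6 rows with largest miles:
    miles zone  day  mins
6      79    E  Mon    28
0      47    E  Sat    69
10     41    E  Tue    69
4      37    C  Tue     8
2      34    C  Mon    52
5      31    A  Mon    47
drop duplicate zone (keep=last):
    miles zone  day  mins
10     41    E  Tue    69
2      34    C  Mon    52
5      31    A  Mon    47
filter rows where zone in ['A', 'C']:
   miles zone  day  mins
2     34    C  Mon    52
5     31    A  Mon    47
sort by mins:
   miles zone  day  mins
5     31    A  Mon    47
2     34    C  Mon    52
add column mins_x2 = t['mins'] * 2:
   miles zone  day  mins  mins_x2
5     31    A  Mon    47       94
2     34    C  Mon    52      104
Hence 104.

104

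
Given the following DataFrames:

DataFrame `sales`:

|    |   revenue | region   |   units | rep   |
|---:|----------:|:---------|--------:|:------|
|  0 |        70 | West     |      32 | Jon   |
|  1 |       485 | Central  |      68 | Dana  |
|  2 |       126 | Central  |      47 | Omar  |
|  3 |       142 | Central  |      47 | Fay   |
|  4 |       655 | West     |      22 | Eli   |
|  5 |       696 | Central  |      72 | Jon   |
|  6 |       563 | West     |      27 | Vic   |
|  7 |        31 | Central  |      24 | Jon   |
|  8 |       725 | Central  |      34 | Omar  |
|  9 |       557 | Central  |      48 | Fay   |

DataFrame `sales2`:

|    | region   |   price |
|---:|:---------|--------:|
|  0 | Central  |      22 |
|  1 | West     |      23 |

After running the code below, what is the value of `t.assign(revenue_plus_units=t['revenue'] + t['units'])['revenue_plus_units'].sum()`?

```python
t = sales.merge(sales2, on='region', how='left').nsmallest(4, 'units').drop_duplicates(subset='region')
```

732

merge on 'region' (how='left') → 10 rows:
   revenue   region  units   rep  price
0       70     West     32   Jon     23
1      485  Central     68  Dana     22
2      126  Central     47  Omar     22
3      142  Central     47   Fay     22
4      655     West     22   Eli     23
5      696  Central     72   Jon     22
6      563     West     27   Vic     23
7       31  Central     24   Jon     22
8      725  Central     34  Omar     22
9      557  Central     48   Fay     22
take 4 rows with smallest units:
   revenue   region  units  rep  price
4      655     West     22  Eli     23
7       31  Central     24  Jon     22
6      563     West     27  Vic     23
0       70     West     32  Jon     23
drop duplicate region (keep=first):
   revenue   region  units  rep  price
4      655     West     22  Eli     23
7       31  Central     24  Jon     22
add column revenue_plus_units = t['revenue'] + t['units']:
   revenue   region  units  rep  price  revenue_plus_units
4      655     West     22  Eli     23                 677
7       31  Central     24  Jon     22                  55
Reading off the sum of column 'revenue_plus_units', we get 732.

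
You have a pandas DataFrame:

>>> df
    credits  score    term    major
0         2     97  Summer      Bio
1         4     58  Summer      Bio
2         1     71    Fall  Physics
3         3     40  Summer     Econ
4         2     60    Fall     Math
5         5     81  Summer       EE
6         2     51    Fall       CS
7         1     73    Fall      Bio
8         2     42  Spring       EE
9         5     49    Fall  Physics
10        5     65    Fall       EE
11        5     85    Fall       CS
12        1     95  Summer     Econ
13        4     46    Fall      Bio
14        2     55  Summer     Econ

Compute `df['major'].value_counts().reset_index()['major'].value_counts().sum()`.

6

value_counts of major:
major
Bio        4
Econ       3
EE         3
Physics    2
CS         2
Math       1
Name: count, dtype: int64
reset_index():
     major  count
0      Bio      4
1     Econ      3
2       EE      3
3  Physics      2
4       CS      2
5     Math      1
value_counts of major:
major
Bio        1
Econ       1
EE         1
Physics    1
CS         1
Math       1
Name: count, dtype: int64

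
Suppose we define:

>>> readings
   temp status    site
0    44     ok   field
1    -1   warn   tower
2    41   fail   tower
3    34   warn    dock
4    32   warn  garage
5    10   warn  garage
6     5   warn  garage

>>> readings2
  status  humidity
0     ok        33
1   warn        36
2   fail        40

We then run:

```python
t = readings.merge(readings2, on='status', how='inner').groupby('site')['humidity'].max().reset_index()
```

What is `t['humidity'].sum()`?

145

merge on 'status' (how='inner') → 7 rows:
   temp status    site  humidity
0    44     ok   field        33
1    -1   warn   tower        36
2    41   fail   tower        40
3    34   warn    dock        36
4    32   warn  garage        36
5    10   warn  garage        36
6     5   warn  garage        36
group by site, max of humidity:
site
dock      36
field     33
garage    36
tower     40
Name: humidity, dtype: int64
reset_index():
     site  humidity
0    dock        36
1   field        33
2  garage        36
3   tower        40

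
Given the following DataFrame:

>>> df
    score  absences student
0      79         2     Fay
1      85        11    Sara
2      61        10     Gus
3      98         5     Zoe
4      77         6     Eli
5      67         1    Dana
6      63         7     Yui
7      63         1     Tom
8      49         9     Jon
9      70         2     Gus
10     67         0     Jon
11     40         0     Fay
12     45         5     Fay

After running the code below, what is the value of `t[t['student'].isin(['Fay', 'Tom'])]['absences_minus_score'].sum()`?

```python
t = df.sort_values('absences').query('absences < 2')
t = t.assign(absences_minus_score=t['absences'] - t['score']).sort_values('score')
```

sort by absences:
    score  absences student
10     67         0     Jon
11     40         0     Fay
5      67         1    Dana
7      63         1     Tom
0      79         2     Fay
9      70         2     Gus
3      98         5     Zoe
12     45         5     Fay
4      77         6     Eli
6      63         7     Yui
8      49         9     Jon
2      61        10     Gus
1      85        11    Sara
filter rows where absences < 2:
    score  absences student
10     67         0     Jon
11     40         0     Fay
5      67         1    Dana
7      63         1     Tom
add column absences_minus_score = t['absences'] - t['score']:
    score  absences student  absences_minus_score
10     67         0     Jon                   -67
11     40         0     Fay                   -40
5      67         1    Dana                   -66
7      63         1     Tom                   -62
sort by score:
    score  absences student  absences_minus_score
11     40         0     Fay                   -40
7      63         1     Tom                   -62
10     67         0     Jon                   -67
5      67         1    Dana                   -66
filter rows where student in ['Fay', 'Tom']:
    score  absences student  absences_minus_score
11     40         0     Fay                   -40
7      63         1     Tom                   -62

-102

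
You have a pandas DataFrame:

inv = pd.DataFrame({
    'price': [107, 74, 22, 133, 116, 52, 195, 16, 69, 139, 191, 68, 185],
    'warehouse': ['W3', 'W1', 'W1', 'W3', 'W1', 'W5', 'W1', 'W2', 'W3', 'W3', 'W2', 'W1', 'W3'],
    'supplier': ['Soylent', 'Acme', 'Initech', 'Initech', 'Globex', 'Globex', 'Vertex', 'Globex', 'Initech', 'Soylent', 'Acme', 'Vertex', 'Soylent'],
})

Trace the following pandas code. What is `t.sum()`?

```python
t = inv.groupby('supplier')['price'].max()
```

820

group by supplier, max of price:
supplier
Acme       191
Globex     116
Initech    133
Soylent    185
Vertex     195
Name: price, dtype: int64
Finally, sum of the resulting series = 820.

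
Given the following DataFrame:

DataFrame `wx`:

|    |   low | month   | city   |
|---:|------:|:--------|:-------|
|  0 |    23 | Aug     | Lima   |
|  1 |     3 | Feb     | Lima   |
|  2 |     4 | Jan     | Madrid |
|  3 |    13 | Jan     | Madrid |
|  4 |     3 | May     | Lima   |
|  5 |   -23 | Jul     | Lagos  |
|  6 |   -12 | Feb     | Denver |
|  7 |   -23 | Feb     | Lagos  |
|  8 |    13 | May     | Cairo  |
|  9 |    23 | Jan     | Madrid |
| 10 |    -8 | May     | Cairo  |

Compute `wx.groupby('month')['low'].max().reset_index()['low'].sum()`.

39

group by month, max of low:
month
Aug    23
Feb     3
Jan    23
Jul   -23
May    13
Name: low, dtype: int64
reset_index():
  month  low
0   Aug   23
1   Feb    3
2   Jan   23
3   Jul  -23
4   May   13
Reading off the sum of column 'low', we get 39.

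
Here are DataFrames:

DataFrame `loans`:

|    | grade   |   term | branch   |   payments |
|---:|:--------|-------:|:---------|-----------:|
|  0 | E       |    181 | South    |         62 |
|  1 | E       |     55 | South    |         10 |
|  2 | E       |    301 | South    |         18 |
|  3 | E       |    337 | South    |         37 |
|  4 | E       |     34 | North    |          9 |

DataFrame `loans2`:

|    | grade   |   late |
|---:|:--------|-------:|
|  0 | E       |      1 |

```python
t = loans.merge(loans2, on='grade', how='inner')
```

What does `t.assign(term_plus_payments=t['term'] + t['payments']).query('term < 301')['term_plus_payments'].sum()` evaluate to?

merge on 'grade' (how='inner') → 5 rows:
  grade  term branch  payments  late
0     E   181  South        62     1
1     E    55  South        10     1
2     E   301  South        18     1
3     E   337  South        37     1
4     E    34  North         9     1
add column term_plus_payments = t['term'] + t['payments']:
  grade  term branch  payments  late  term_plus_payments
0     E   181  South        62     1                 243
1     E    55  South        10     1                  65
2     E   301  South        18     1                 319
3     E   337  South        37     1                 374
4     E    34  North         9     1                  43
filter rows where term < 301:
  grade  term branch  payments  late  term_plus_payments
0     E   181  South        62     1                 243
1     E    55  South        10     1                  65
4     E    34  North         9     1                  43
sum of column 'term_plus_payments' → 351

351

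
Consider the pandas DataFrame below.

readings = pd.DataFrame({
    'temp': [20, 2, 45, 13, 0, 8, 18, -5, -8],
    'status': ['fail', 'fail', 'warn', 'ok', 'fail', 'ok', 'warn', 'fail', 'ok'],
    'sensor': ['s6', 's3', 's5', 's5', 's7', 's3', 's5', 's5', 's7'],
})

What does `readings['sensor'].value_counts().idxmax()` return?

value_counts of sensor:
sensor
s5    4
s3    2
s7    2
s6    1
Name: count, dtype: int64
label with the largest value → s5

s5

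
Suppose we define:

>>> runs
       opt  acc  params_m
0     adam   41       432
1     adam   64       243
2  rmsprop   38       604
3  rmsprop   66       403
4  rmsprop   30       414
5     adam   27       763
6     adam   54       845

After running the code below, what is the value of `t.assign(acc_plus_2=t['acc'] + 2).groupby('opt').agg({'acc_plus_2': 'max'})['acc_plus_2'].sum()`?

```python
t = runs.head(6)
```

take first 6 rows:
       opt  acc  params_m
0     adam   41       432
1     adam   64       243
2  rmsprop   38       604
3  rmsprop   66       403
4  rmsprop   30       414
5     adam   27       763
add column acc_plus_2 = t['acc'] + 2:
       opt  acc  params_m  acc_plus_2
0     adam   41       432          43
1     adam   64       243          66
2  rmsprop   38       604          40
3  rmsprop   66       403          68
4  rmsprop   30       414          32
5     adam   27       763          29
group by opt, max of acc_plus_2:
         acc_plus_2
opt                
adam             66
rmsprop          68
Finally, sum of column 'acc_plus_2' = 134.

134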